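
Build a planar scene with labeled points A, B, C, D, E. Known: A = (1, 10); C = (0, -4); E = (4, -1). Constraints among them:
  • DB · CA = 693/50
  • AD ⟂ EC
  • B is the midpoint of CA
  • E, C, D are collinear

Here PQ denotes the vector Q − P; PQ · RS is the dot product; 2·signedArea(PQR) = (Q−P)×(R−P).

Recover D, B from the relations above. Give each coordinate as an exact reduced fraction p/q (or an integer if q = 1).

B = (1/2, 3)
D = (184/25, 38/25)

1. D_x = 184/25  [E, C, D are collinear ∩ AD ⟂ EC]
2. D_y = 38/25  [E, C, D are collinear ∩ AD ⟂ EC]
   → D = (184/25, 38/25)
3. B_x = 1/2  [B is the midpoint of CA]
4. B_y = 3  [B is the midpoint of CA]
   → B = (1/2, 3)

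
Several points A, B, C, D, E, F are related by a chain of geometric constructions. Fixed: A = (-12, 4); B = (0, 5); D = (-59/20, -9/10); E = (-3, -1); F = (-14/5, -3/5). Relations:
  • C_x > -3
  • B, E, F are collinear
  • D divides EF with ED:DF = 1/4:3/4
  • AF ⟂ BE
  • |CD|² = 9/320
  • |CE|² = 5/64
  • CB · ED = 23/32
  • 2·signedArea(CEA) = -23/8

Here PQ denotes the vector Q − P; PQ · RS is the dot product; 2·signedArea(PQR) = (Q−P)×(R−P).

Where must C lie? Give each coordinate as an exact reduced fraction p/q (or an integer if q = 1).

1. C_x = -23/8  [2·signedArea(CEA) = -23/8 ∩ CB · ED = 23/32]
2. C_y = -3/4  [2·signedArea(CEA) = -23/8 ∩ CB · ED = 23/32]
   → C = (-23/8, -3/4)

C = (-23/8, -3/4)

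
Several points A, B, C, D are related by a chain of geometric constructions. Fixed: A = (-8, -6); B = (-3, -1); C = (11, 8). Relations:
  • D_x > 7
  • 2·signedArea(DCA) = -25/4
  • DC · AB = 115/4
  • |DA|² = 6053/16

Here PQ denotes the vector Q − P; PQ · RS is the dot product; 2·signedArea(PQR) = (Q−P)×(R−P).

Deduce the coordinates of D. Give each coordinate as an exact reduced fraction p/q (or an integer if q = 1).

D = (15/2, 23/4)

1. D_x = 15/2  [2·signedArea(DCA) = -25/4 ∩ DC · AB = 115/4]
2. D_y = 23/4  [2·signedArea(DCA) = -25/4 ∩ DC · AB = 115/4]
   → D = (15/2, 23/4)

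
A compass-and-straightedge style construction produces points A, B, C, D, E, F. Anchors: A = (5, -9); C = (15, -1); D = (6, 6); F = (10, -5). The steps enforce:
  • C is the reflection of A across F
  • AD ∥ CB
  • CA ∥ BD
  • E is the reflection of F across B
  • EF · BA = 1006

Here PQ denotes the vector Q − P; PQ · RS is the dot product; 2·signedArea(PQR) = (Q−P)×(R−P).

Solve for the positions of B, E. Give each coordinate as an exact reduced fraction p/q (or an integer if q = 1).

B = (16, 14)
E = (22, 33)

1. B_x = 16  [CA ∥ BD ∩ AD ∥ CB]
2. B_y = 14  [CA ∥ BD ∩ AD ∥ CB]
   → B = (16, 14)
3. E_x = 22  [E is the reflection of F across B]
4. E_y = 33  [E is the reflection of F across B]
   → E = (22, 33)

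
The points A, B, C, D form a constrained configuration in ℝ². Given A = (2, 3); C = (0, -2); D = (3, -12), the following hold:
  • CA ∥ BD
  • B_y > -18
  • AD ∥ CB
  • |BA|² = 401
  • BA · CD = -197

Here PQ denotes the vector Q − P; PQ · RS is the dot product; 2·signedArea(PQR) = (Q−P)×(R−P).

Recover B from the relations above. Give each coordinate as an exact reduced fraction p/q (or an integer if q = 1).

B = (1, -17)

1. B_x = 1  [CA ∥ BD ∩ AD ∥ CB]
2. B_y = -17  [CA ∥ BD ∩ AD ∥ CB]
   → B = (1, -17)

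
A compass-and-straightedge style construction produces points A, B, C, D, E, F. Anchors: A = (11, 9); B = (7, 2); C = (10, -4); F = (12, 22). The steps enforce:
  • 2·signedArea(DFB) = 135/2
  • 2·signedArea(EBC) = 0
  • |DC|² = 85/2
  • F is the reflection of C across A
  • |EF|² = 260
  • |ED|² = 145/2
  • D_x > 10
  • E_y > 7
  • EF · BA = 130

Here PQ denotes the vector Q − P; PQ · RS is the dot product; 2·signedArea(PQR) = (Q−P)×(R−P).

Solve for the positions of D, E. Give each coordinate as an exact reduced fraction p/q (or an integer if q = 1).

1. D_x = 21/2  [line 20·x + -5·y + -395/2 = 0 ∩ |DC|² = 85/2]
2. D_y = 5/2  [line 20·x + -5·y + -395/2 = 0 ∩ |DC|² = 85/2]
   → D = (21/2, 5/2)
3. E_x = 4  [2·signedArea(EBC) = 0 ∩ EF · BA = 130]
4. E_y = 8  [2·signedArea(EBC) = 0 ∩ EF · BA = 130]
   → E = (4, 8)

D = (21/2, 5/2)
E = (4, 8)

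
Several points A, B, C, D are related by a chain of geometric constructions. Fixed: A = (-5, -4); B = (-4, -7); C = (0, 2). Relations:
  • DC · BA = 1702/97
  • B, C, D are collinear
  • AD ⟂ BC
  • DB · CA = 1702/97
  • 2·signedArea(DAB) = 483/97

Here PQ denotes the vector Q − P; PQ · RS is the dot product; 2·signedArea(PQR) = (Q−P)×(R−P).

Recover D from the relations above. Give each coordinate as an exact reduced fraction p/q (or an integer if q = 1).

1. D_x = -296/97  [B, C, D are collinear ∩ AD ⟂ BC]
2. D_y = -472/97  [B, C, D are collinear ∩ AD ⟂ BC]
   → D = (-296/97, -472/97)

D = (-296/97, -472/97)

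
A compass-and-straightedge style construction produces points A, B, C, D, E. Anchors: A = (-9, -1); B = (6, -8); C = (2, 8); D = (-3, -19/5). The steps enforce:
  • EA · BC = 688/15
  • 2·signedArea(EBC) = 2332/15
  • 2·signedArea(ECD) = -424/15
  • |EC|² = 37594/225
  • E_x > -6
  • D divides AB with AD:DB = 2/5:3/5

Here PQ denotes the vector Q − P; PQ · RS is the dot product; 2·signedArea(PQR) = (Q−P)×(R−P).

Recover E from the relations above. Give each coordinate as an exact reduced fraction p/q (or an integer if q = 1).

1. E_x = -5  [2·signedArea(ECD) = -424/15 ∩ 2·signedArea(EBC) = 2332/15]
2. E_y = -43/15  [2·signedArea(ECD) = -424/15 ∩ 2·signedArea(EBC) = 2332/15]
   → E = (-5, -43/15)

E = (-5, -43/15)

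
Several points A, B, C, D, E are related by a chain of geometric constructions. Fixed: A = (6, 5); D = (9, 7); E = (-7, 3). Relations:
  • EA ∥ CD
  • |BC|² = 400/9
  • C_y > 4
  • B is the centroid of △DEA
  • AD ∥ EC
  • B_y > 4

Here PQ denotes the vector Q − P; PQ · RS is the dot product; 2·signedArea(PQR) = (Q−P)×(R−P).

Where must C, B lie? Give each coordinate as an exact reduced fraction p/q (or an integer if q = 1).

1. C_x = -4  [EA ∥ CD ∩ AD ∥ EC]
2. C_y = 5  [EA ∥ CD ∩ AD ∥ EC]
   → C = (-4, 5)
3. B_x = 8/3  [B is the centroid of △DEA]
4. B_y = 5  [B is the centroid of △DEA]
   → B = (8/3, 5)

B = (8/3, 5)
C = (-4, 5)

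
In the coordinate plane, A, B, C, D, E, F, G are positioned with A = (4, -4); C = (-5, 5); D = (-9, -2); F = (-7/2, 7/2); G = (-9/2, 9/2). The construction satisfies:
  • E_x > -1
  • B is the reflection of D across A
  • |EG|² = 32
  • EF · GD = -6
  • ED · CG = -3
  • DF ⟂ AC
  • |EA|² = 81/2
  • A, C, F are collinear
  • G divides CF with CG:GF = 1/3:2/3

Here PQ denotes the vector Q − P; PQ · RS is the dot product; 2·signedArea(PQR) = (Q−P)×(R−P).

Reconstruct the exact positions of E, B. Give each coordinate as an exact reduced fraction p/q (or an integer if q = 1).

B = (17, -6)
E = (-1/2, 1/2)

1. E_x = -1/2  [EF · GD = -6 ∩ ED · CG = -3]
2. E_y = 1/2  [EF · GD = -6 ∩ ED · CG = -3]
   → E = (-1/2, 1/2)
3. B_x = 17  [B is the reflection of D across A]
4. B_y = -6  [B is the reflection of D across A]
   → B = (17, -6)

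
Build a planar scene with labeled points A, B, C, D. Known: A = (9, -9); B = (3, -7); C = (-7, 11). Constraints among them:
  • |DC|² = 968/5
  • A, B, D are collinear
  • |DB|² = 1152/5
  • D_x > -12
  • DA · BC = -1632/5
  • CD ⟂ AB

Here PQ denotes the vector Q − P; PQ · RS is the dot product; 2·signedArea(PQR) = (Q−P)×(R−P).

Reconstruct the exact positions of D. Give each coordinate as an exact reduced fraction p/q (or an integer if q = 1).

D = (-57/5, -11/5)

1. D_x = -57/5  [A, B, D are collinear ∩ CD ⟂ AB]
2. D_y = -11/5  [A, B, D are collinear ∩ CD ⟂ AB]
   → D = (-57/5, -11/5)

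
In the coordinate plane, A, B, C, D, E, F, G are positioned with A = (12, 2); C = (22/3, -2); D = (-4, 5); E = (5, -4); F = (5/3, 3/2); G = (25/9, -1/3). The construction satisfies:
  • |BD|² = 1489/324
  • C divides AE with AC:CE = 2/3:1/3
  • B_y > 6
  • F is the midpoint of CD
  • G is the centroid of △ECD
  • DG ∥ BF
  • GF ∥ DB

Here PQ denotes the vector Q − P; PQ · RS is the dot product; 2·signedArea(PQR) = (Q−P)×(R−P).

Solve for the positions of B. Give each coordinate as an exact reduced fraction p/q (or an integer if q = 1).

B = (-46/9, 41/6)

1. B_x = -46/9  [DG ∥ BF ∩ GF ∥ DB]
2. B_y = 41/6  [DG ∥ BF ∩ GF ∥ DB]
   → B = (-46/9, 41/6)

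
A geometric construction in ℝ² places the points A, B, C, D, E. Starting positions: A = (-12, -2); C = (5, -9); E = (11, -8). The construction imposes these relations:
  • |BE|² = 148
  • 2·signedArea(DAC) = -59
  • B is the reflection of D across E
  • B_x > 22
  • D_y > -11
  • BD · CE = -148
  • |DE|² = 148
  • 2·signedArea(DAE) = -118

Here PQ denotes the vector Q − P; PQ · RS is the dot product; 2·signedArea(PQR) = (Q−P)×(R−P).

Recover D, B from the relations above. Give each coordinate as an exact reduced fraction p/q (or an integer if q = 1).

1. D_x = -1  [2·signedArea(DAC) = -59 ∩ 2·signedArea(DAE) = -118]
2. D_y = -10  [2·signedArea(DAC) = -59 ∩ 2·signedArea(DAE) = -118]
   → D = (-1, -10)
3. B_x = 23  [B is the reflection of D across E]
4. B_y = -6  [B is the reflection of D across E]
   → B = (23, -6)

B = (23, -6)
D = (-1, -10)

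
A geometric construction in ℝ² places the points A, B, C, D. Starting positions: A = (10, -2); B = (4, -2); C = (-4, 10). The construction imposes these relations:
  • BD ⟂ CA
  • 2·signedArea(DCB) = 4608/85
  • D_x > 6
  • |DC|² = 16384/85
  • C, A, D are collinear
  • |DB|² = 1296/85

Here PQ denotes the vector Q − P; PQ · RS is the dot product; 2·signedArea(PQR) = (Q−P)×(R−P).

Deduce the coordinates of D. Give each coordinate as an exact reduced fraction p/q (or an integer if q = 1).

D = (556/85, 82/85)

1. D_x = 556/85  [C, A, D are collinear ∩ BD ⟂ CA]
2. D_y = 82/85  [C, A, D are collinear ∩ BD ⟂ CA]
   → D = (556/85, 82/85)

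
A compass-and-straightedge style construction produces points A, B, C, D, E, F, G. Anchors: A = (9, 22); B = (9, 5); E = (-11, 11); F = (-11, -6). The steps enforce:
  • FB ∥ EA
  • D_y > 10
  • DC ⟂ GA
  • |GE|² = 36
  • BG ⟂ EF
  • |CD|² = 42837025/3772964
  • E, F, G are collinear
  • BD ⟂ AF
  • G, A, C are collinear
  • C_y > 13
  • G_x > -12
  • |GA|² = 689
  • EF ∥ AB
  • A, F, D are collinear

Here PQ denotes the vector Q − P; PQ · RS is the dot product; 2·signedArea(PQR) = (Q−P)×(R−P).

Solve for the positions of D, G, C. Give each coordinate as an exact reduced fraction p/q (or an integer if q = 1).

1. D_x = 71/74  [A, F, D are collinear ∩ BD ⟂ AF]
2. D_y = 795/74  [A, F, D are collinear ∩ BD ⟂ AF]
   → D = (71/74, 795/74)
3. G_x = -11  [E, F, G are collinear ∩ BG ⟂ EF]
4. G_y = 5  [E, F, G are collinear ∩ BG ⟂ EF]
   → G = (-11, 5)
5. C_x = -31173/25493  [G, A, C are collinear ∩ DC ⟂ GA]
6. C_y = 678655/50986  [G, A, C are collinear ∩ DC ⟂ GA]
   → C = (-31173/25493, 678655/50986)

C = (-31173/25493, 678655/50986)
D = (71/74, 795/74)
G = (-11, 5)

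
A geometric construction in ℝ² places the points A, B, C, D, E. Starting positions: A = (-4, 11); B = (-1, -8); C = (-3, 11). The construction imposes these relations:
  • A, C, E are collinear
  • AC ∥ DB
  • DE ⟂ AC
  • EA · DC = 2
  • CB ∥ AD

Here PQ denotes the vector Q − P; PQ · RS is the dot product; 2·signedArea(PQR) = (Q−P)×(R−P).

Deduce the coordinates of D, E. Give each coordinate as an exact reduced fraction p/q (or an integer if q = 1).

D = (-2, -8)
E = (-2, 11)

1. D_x = -2  [AC ∥ DB ∩ CB ∥ AD]
2. D_y = -8  [AC ∥ DB ∩ CB ∥ AD]
   → D = (-2, -8)
3. E_x = -2  [A, C, E are collinear ∩ DE ⟂ AC]
4. E_y = 11  [A, C, E are collinear ∩ DE ⟂ AC]
   → E = (-2, 11)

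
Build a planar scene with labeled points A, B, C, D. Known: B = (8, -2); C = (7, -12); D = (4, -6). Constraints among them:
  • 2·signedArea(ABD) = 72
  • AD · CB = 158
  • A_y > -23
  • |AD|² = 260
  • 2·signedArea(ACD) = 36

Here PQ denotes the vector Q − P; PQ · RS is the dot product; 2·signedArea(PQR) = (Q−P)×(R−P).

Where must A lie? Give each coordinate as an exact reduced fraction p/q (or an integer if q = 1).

1. A_x = 6  [2·signedArea(ACD) = 36 ∩ 2·signedArea(ABD) = 72]
2. A_y = -22  [2·signedArea(ACD) = 36 ∩ 2·signedArea(ABD) = 72]
   → A = (6, -22)

A = (6, -22)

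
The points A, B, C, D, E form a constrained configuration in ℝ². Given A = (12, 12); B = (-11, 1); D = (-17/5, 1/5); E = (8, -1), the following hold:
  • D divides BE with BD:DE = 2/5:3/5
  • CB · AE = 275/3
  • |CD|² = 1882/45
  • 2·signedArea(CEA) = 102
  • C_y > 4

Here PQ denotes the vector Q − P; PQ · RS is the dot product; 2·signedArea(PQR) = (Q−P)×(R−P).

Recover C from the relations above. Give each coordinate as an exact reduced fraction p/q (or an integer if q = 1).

1. C_x = 26/15  [2·signedArea(CEA) = 102 ∩ CB · AE = 275/3]
2. C_y = 62/15  [2·signedArea(CEA) = 102 ∩ CB · AE = 275/3]
   → C = (26/15, 62/15)

C = (26/15, 62/15)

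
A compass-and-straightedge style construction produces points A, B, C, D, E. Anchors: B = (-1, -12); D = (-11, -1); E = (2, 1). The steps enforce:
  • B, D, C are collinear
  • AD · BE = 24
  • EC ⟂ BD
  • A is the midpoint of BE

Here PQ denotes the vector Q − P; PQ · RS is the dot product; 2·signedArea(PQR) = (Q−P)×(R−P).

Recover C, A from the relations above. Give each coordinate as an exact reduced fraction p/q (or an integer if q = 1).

1. C_x = -1351/221  [B, D, C are collinear ∩ EC ⟂ BD]
2. C_y = -1409/221  [B, D, C are collinear ∩ EC ⟂ BD]
   → C = (-1351/221, -1409/221)
3. A_x = 1/2  [A is the midpoint of BE]
4. A_y = -11/2  [A is the midpoint of BE]
   → A = (1/2, -11/2)

A = (1/2, -11/2)
C = (-1351/221, -1409/221)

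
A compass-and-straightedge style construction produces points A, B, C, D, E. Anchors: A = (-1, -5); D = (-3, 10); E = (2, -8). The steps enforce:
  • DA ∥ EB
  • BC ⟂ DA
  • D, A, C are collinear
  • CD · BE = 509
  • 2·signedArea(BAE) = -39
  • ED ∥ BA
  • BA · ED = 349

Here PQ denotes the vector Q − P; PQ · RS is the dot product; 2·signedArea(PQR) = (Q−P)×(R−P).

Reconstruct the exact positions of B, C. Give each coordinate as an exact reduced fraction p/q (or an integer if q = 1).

B = (4, -23)
C = (331/229, -5345/229)

1. B_x = 4  [ED ∥ BA ∩ DA ∥ EB]
2. B_y = -23  [ED ∥ BA ∩ DA ∥ EB]
   → B = (4, -23)
3. C_x = 331/229  [D, A, C are collinear ∩ BC ⟂ DA]
4. C_y = -5345/229  [D, A, C are collinear ∩ BC ⟂ DA]
   → C = (331/229, -5345/229)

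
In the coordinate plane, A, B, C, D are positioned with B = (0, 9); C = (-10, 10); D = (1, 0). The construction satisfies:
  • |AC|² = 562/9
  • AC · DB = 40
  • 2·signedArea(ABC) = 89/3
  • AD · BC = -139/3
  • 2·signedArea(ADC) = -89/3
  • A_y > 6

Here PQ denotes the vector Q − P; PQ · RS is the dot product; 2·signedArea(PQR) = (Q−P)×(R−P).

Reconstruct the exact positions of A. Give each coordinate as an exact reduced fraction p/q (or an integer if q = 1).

1. A_x = -3  [2·signedArea(ADC) = -89/3 ∩ 2·signedArea(ABC) = 89/3]
2. A_y = 19/3  [2·signedArea(ADC) = -89/3 ∩ 2·signedArea(ABC) = 89/3]
   → A = (-3, 19/3)

A = (-3, 19/3)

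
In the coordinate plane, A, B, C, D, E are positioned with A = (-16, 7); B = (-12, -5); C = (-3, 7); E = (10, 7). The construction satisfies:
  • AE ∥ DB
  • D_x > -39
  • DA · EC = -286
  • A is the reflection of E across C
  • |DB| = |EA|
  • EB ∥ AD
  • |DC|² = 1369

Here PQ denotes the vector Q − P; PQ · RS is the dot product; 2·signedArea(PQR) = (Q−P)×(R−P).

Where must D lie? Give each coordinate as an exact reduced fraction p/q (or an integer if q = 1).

D = (-38, -5)

1. D_x = -38  [AE ∥ DB ∩ EB ∥ AD]
2. D_y = -5  [AE ∥ DB ∩ EB ∥ AD]
   → D = (-38, -5)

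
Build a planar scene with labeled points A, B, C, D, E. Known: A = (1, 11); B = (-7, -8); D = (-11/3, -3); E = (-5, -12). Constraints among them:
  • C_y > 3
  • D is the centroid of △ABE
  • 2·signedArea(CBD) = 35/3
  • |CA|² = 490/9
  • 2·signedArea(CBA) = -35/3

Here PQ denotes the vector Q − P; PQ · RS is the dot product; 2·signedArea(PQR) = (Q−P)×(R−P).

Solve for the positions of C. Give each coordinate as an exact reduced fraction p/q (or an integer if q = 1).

1. C_x = -4/3  [2·signedArea(CBA) = -35/3 ∩ 2·signedArea(CBD) = 35/3]
2. C_y = 4  [2·signedArea(CBA) = -35/3 ∩ 2·signedArea(CBD) = 35/3]
   → C = (-4/3, 4)

C = (-4/3, 4)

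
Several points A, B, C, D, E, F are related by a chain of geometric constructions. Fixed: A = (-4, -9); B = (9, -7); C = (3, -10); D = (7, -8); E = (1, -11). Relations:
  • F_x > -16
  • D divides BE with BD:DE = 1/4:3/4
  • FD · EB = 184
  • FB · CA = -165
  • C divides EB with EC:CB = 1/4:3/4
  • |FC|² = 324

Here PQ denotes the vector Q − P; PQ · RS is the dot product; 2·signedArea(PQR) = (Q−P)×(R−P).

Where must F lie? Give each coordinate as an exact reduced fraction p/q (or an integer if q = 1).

F = (-15, -10)

1. F_x = -15  [FB · CA = -165 ∩ FD · EB = 184]
2. F_y = -10  [FB · CA = -165 ∩ FD · EB = 184]
   → F = (-15, -10)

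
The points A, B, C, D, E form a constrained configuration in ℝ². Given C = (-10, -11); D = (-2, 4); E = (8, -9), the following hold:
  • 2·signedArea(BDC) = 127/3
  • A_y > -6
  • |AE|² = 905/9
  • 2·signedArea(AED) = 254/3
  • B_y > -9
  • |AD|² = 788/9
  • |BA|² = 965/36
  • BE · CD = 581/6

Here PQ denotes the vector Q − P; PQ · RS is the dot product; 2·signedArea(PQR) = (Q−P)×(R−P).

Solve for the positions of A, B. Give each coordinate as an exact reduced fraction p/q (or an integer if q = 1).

1. A_x = -4/3  [line -13·x + -10·y + -212/3 = 0 ∩ |AE|² = 905/9]
2. A_y = -16/3  [line -13·x + -10·y + -212/3 = 0 ∩ |AE|² = 905/9]
   → A = (-4/3, -16/3)
3. B_x = -17/3  [BE · CD = 581/6 ∩ 2·signedArea(BDC) = 127/3]
4. B_y = -49/6  [BE · CD = 581/6 ∩ 2·signedArea(BDC) = 127/3]
   → B = (-17/3, -49/6)

A = (-4/3, -16/3)
B = (-17/3, -49/6)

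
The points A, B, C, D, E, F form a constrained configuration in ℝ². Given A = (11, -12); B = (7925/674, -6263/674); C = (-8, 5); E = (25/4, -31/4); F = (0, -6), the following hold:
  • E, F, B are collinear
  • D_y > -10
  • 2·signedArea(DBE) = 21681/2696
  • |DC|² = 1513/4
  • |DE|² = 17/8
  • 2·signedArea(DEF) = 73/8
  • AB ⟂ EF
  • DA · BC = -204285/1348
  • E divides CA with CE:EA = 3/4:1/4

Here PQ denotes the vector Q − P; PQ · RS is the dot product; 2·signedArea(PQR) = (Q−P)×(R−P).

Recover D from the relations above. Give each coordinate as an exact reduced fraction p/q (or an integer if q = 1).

D = (11/2, -9)

1. D_x = 11/2  [2·signedArea(DBE) = 21681/2696 ∩ DA · BC = -204285/1348]
2. D_y = -9  [2·signedArea(DBE) = 21681/2696 ∩ DA · BC = -204285/1348]
   → D = (11/2, -9)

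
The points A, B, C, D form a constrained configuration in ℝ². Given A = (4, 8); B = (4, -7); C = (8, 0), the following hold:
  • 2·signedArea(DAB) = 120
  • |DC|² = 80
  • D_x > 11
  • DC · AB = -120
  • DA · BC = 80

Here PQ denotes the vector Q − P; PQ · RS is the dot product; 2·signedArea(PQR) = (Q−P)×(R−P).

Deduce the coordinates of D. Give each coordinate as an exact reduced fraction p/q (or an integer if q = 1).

1. D_x = 12  [DA · BC = 80 ∩ 2·signedArea(DAB) = 120]
2. D_y = -8  [DA · BC = 80 ∩ 2·signedArea(DAB) = 120]
   → D = (12, -8)

D = (12, -8)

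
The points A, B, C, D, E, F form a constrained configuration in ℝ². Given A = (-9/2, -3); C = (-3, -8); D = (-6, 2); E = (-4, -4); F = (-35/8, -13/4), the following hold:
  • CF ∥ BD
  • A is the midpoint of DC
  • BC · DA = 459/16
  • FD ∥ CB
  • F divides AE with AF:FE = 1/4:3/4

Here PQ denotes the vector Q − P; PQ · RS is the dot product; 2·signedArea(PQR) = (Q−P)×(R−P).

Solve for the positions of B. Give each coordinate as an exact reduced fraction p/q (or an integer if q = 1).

B = (-37/8, -11/4)

1. B_x = -37/8  [CF ∥ BD ∩ FD ∥ CB]
2. B_y = -11/4  [CF ∥ BD ∩ FD ∥ CB]
   → B = (-37/8, -11/4)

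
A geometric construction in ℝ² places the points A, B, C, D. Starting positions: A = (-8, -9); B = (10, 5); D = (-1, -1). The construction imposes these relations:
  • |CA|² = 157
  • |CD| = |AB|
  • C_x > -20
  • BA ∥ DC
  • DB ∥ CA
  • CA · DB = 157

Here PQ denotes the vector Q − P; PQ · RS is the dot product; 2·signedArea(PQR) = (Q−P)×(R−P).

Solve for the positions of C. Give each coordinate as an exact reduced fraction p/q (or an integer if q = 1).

1. C_x = -19  [DB ∥ CA ∩ BA ∥ DC]
2. C_y = -15  [DB ∥ CA ∩ BA ∥ DC]
   → C = (-19, -15)

C = (-19, -15)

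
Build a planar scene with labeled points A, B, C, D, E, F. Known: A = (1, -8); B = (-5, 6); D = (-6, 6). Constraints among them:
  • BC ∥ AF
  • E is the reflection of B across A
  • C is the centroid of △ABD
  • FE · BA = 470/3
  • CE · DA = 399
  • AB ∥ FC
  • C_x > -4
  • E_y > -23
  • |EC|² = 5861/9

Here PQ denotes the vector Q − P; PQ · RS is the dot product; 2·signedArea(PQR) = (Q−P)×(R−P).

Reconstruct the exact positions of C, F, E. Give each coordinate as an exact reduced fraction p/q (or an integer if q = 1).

1. C_x = -10/3  [C is the centroid of △ABD]
2. C_y = 4/3  [C is the centroid of △ABD]
   → C = (-10/3, 4/3)
3. F_x = 8/3  [AB ∥ FC ∩ BC ∥ AF]
4. F_y = -38/3  [AB ∥ FC ∩ BC ∥ AF]
   → F = (8/3, -38/3)
5. E_x = 7  [E is the reflection of B across A]
6. E_y = -22  [E is the reflection of B across A]
   → E = (7, -22)

C = (-10/3, 4/3)
E = (7, -22)
F = (8/3, -38/3)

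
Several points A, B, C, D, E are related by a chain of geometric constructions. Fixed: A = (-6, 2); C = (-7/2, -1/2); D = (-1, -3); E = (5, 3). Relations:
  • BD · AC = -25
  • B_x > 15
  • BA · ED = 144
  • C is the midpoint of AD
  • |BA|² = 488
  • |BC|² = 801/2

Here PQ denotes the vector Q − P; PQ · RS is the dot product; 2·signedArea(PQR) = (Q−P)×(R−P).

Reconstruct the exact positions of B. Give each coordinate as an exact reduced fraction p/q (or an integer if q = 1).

B = (16, 4)

1. B_x = 16  [BA · ED = 144 ∩ BD · AC = -25]
2. B_y = 4  [BA · ED = 144 ∩ BD · AC = -25]
   → B = (16, 4)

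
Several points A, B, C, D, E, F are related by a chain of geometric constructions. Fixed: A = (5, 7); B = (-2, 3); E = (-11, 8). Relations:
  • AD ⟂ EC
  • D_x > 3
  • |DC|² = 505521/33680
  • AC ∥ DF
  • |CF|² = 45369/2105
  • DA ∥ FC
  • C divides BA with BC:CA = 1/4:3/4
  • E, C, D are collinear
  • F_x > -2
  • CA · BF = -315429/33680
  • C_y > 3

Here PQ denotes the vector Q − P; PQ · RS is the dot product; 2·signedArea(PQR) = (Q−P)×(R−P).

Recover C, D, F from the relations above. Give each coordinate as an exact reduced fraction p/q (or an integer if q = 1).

C = (-1/4, 4)
D = (7117/2105, 5576/2105)
F = (-15737/8420, -739/2105)

1. C_x = -1/4  [C divides BA with BC:CA = 1/4:3/4]
2. C_y = 4  [C divides BA with BC:CA = 1/4:3/4]
   → C = (-1/4, 4)
3. D_x = 7117/2105  [E, C, D are collinear ∩ AD ⟂ EC]
4. D_y = 5576/2105  [E, C, D are collinear ∩ AD ⟂ EC]
   → D = (7117/2105, 5576/2105)
5. F_x = -15737/8420  [DA ∥ FC ∩ AC ∥ DF]
6. F_y = -739/2105  [DA ∥ FC ∩ AC ∥ DF]
   → F = (-15737/8420, -739/2105)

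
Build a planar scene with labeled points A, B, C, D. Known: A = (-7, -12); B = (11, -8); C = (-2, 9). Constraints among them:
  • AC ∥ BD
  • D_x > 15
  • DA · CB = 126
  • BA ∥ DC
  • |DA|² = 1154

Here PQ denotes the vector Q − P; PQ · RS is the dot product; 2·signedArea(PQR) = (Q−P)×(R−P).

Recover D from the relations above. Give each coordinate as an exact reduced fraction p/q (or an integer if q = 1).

D = (16, 13)

1. D_x = 16  [BA ∥ DC ∩ AC ∥ BD]
2. D_y = 13  [BA ∥ DC ∩ AC ∥ BD]
   → D = (16, 13)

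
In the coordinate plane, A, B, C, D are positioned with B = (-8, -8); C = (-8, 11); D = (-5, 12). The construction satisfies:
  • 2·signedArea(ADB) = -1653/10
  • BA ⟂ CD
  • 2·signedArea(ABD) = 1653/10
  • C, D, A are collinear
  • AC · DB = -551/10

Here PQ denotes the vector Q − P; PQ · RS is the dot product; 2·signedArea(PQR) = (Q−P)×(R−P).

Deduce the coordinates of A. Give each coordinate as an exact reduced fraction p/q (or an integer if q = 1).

A = (-137/10, 91/10)

1. A_x = -137/10  [C, D, A are collinear ∩ BA ⟂ CD]
2. A_y = 91/10  [C, D, A are collinear ∩ BA ⟂ CD]
   → A = (-137/10, 91/10)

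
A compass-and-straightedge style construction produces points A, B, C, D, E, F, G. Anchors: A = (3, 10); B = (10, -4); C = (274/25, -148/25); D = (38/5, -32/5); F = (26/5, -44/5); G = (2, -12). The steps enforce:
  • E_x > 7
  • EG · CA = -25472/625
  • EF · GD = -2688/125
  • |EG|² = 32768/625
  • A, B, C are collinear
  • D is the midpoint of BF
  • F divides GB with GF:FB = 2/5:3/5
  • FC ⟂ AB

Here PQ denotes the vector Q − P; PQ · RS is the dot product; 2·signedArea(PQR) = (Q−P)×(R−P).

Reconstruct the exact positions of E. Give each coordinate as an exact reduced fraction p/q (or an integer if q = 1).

E = (178/25, -172/25)

1. E_x = 178/25  [EF · GD = -2688/125 ∩ EG · CA = -25472/625]
2. E_y = -172/25  [EF · GD = -2688/125 ∩ EG · CA = -25472/625]
   → E = (178/25, -172/25)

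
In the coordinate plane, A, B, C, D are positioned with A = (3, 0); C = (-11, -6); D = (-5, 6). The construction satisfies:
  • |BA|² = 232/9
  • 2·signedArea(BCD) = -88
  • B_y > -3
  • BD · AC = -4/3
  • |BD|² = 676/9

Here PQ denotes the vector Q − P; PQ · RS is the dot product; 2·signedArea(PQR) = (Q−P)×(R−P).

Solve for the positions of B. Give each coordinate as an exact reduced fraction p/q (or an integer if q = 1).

1. B_x = -5/3  [2·signedArea(BCD) = -88 ∩ BD · AC = -4/3]
2. B_y = -2  [2·signedArea(BCD) = -88 ∩ BD · AC = -4/3]
   → B = (-5/3, -2)

B = (-5/3, -2)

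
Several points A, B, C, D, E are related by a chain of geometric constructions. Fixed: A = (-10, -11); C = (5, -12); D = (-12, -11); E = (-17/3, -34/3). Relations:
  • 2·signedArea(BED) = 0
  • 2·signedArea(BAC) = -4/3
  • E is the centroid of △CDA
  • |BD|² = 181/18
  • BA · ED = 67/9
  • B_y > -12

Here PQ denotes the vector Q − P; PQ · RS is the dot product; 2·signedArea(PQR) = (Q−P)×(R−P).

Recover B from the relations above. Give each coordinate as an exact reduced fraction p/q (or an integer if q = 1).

B = (-53/6, -67/6)

1. B_x = -53/6  [2·signedArea(BED) = 0 ∩ 2·signedArea(BAC) = -4/3]
2. B_y = -67/6  [2·signedArea(BED) = 0 ∩ 2·signedArea(BAC) = -4/3]
   → B = (-53/6, -67/6)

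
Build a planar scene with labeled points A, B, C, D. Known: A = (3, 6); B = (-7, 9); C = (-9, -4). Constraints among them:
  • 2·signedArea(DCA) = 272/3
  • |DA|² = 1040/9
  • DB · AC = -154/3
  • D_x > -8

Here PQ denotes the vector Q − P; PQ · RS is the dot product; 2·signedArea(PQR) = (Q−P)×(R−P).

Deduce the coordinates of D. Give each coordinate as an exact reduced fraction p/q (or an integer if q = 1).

D = (-23/3, 14/3)

1. D_x = -23/3  [2·signedArea(DCA) = 272/3 ∩ DB · AC = -154/3]
2. D_y = 14/3  [2·signedArea(DCA) = 272/3 ∩ DB · AC = -154/3]
   → D = (-23/3, 14/3)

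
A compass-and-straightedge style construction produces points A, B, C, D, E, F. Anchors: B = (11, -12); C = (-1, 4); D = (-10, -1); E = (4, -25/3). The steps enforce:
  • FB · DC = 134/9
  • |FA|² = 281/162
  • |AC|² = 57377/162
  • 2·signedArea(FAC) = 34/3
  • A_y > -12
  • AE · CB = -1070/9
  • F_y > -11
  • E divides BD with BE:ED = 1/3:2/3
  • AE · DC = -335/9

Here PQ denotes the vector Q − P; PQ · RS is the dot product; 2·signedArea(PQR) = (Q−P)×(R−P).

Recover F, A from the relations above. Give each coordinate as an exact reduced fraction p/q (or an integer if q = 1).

1. A_x = 59/6  [AE · CB = -1070/9 ∩ AE · DC = -335/9]
2. A_y = -205/18  [AE · CB = -1070/9 ∩ AE · DC = -335/9]
   → A = (59/6, -205/18)
3. F_x = 26/3  [FB · DC = 134/9 ∩ 2·signedArea(FAC) = 34/3]
4. F_y = -97/9  [FB · DC = 134/9 ∩ 2·signedArea(FAC) = 34/3]
   → F = (26/3, -97/9)

A = (59/6, -205/18)
F = (26/3, -97/9)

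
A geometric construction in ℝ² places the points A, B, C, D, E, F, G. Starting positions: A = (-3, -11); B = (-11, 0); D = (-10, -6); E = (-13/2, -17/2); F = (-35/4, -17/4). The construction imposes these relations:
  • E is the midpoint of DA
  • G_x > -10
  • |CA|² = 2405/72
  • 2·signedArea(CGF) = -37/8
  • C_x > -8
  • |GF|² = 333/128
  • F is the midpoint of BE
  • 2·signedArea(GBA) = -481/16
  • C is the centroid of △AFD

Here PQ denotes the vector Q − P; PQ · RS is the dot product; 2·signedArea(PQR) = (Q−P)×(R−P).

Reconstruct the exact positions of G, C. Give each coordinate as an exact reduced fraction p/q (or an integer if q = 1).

1. G_x = -155/16  [line 11·x + 8·y + 2417/16 = 0 ∩ |GF|² = 333/128]
2. G_y = -89/16  [line 11·x + 8·y + 2417/16 = 0 ∩ |GF|² = 333/128]
   → G = (-155/16, -89/16)
3. C_x = -29/4  [C is the centroid of △AFD]
4. C_y = -85/12  [C is the centroid of △AFD]
   → C = (-29/4, -85/12)

C = (-29/4, -85/12)
G = (-155/16, -89/16)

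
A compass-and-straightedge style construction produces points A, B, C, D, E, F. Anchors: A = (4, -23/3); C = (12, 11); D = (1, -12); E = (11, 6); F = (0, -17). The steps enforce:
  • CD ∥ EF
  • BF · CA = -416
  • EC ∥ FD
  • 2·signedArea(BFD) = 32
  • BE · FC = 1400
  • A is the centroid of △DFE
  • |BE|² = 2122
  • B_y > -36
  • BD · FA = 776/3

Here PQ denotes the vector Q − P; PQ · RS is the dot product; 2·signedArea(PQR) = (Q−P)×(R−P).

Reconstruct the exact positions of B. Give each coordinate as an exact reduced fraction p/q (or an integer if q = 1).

1. B_x = -10  [BF · CA = -416 ∩ 2·signedArea(BFD) = 32]
2. B_y = -35  [BF · CA = -416 ∩ 2·signedArea(BFD) = 32]
   → B = (-10, -35)

B = (-10, -35)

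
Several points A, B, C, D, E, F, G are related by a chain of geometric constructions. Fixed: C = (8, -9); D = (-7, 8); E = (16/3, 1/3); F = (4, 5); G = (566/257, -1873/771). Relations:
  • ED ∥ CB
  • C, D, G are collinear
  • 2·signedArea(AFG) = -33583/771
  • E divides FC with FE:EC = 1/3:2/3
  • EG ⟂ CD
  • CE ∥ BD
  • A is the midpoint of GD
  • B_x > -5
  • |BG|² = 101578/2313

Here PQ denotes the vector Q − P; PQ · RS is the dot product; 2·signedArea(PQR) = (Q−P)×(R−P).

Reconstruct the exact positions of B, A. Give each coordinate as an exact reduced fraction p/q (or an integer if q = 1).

A = (-1233/514, 4295/1542)
B = (-13/3, -4/3)

1. B_x = -13/3  [CE ∥ BD ∩ ED ∥ CB]
2. B_y = -4/3  [CE ∥ BD ∩ ED ∥ CB]
   → B = (-13/3, -4/3)
3. A_x = -1233/514  [A is the midpoint of GD]
4. A_y = 4295/1542  [A is the midpoint of GD]
   → A = (-1233/514, 4295/1542)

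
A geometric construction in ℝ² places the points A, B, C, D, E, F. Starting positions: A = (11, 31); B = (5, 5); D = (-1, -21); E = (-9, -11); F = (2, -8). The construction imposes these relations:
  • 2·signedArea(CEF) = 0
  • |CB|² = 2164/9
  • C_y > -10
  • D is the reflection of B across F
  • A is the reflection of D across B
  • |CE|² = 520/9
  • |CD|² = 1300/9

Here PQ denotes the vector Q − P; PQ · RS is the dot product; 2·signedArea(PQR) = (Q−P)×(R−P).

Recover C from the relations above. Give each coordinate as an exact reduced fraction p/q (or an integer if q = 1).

C = (-5/3, -9)

1. C_x = -5/3  [line -3·x + 11·y + 94 = 0 ∩ |CD|² = 1300/9]
2. C_y = -9  [line -3·x + 11·y + 94 = 0 ∩ |CD|² = 1300/9]
   → C = (-5/3, -9)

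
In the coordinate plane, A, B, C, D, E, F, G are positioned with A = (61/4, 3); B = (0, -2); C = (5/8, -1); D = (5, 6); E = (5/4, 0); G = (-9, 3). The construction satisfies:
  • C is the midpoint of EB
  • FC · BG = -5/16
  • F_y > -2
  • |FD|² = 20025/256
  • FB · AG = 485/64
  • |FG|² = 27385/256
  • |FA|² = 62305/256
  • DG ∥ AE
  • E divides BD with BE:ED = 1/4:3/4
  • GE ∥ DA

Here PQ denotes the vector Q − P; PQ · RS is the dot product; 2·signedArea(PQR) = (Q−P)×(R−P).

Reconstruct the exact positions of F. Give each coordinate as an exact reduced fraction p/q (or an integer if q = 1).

F = (5/16, -3/2)

1. F_x = 5/16  [FC · BG = -5/16 ∩ FB · AG = 485/64]
2. F_y = -3/2  [FC · BG = -5/16 ∩ FB · AG = 485/64]
   → F = (5/16, -3/2)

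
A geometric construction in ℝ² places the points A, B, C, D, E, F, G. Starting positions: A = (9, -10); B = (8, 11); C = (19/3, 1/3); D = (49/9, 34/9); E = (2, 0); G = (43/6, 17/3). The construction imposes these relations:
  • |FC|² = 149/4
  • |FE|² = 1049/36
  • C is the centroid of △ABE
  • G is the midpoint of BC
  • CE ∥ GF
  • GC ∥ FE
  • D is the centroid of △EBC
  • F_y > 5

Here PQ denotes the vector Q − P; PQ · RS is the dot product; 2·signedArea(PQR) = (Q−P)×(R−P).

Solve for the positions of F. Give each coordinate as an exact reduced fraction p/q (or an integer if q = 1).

1. F_x = 17/6  [GC ∥ FE ∩ CE ∥ GF]
2. F_y = 16/3  [GC ∥ FE ∩ CE ∥ GF]
   → F = (17/6, 16/3)

F = (17/6, 16/3)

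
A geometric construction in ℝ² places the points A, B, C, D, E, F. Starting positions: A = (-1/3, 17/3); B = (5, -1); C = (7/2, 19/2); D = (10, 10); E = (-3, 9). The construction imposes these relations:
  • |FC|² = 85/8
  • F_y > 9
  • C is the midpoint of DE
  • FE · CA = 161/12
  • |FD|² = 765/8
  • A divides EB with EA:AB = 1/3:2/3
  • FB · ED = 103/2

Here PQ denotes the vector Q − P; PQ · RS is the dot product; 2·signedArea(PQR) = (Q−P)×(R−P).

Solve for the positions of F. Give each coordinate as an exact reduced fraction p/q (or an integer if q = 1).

F = (1/4, 37/4)

1. F_x = 1/4  [FE · CA = 161/12 ∩ FB · ED = 103/2]
2. F_y = 37/4  [FE · CA = 161/12 ∩ FB · ED = 103/2]
   → F = (1/4, 37/4)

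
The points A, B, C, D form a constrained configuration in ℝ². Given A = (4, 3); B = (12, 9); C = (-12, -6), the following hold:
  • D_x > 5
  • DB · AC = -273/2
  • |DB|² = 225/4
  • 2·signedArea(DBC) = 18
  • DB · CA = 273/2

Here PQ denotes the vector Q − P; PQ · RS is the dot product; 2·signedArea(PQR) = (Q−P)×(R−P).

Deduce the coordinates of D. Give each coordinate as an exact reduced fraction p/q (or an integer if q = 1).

D = (6, 9/2)

1. D_x = 6  [DB · AC = -273/2 ∩ 2·signedArea(DBC) = 18]
2. D_y = 9/2  [DB · AC = -273/2 ∩ 2·signedArea(DBC) = 18]
   → D = (6, 9/2)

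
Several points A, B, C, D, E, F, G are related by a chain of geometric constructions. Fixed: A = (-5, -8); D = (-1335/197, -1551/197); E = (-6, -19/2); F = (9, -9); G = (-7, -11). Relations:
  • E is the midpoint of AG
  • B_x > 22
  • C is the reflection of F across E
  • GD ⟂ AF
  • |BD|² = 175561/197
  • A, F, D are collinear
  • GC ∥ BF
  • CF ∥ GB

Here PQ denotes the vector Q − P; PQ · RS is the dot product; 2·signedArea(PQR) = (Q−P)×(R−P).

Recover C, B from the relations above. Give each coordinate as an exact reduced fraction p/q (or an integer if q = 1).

1. C_x = -21  [C is the reflection of F across E]
2. C_y = -10  [C is the reflection of F across E]
   → C = (-21, -10)
3. B_x = 23  [GC ∥ BF ∩ CF ∥ GB]
4. B_y = -10  [GC ∥ BF ∩ CF ∥ GB]
   → B = (23, -10)

B = (23, -10)
C = (-21, -10)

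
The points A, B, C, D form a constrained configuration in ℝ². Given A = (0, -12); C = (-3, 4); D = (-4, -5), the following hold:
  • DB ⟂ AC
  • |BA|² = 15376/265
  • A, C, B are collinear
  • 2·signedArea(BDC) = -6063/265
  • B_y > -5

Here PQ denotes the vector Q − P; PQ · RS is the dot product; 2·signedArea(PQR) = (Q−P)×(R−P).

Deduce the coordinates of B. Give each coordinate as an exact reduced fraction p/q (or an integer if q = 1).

1. B_x = -372/265  [A, C, B are collinear ∩ DB ⟂ AC]
2. B_y = -1196/265  [A, C, B are collinear ∩ DB ⟂ AC]
   → B = (-372/265, -1196/265)

B = (-372/265, -1196/265)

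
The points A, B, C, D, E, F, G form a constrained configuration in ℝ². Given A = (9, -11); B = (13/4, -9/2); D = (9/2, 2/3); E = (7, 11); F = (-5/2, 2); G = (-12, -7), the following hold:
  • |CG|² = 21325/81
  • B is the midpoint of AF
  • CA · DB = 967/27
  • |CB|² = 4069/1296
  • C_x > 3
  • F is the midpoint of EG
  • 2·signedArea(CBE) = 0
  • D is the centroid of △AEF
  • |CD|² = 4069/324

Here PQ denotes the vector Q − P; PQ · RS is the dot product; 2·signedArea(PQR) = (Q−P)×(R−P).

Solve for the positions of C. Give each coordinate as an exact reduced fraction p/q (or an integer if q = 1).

C = (11/3, -25/9)

1. C_x = 11/3  [2·signedArea(CBE) = 0 ∩ CA · DB = 967/27]
2. C_y = -25/9  [2·signedArea(CBE) = 0 ∩ CA · DB = 967/27]
   → C = (11/3, -25/9)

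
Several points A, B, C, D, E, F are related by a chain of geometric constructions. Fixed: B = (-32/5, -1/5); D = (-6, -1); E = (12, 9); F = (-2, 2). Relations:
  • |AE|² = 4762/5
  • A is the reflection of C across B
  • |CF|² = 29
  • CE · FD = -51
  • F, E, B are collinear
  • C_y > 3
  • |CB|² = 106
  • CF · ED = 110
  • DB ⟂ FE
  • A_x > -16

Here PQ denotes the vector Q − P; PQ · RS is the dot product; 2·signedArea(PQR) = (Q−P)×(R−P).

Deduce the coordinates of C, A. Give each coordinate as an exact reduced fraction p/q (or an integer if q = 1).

A = (-79/5, -22/5)
C = (3, 4)

1. C_x = 3  [CE · FD = -51 ∩ CF · ED = 110]
2. C_y = 4  [CE · FD = -51 ∩ CF · ED = 110]
   → C = (3, 4)
3. A_x = -79/5  [A is the reflection of C across B]
4. A_y = -22/5  [A is the reflection of C across B]
   → A = (-79/5, -22/5)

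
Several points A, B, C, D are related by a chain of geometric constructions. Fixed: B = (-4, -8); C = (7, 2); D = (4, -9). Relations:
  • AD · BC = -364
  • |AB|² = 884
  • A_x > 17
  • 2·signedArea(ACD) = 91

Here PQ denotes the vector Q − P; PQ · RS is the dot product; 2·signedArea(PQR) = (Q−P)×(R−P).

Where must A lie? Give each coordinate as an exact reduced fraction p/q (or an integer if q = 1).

1. A_x = 18  [AD · BC = -364 ∩ 2·signedArea(ACD) = 91]
2. A_y = 12  [AD · BC = -364 ∩ 2·signedArea(ACD) = 91]
   → A = (18, 12)

A = (18, 12)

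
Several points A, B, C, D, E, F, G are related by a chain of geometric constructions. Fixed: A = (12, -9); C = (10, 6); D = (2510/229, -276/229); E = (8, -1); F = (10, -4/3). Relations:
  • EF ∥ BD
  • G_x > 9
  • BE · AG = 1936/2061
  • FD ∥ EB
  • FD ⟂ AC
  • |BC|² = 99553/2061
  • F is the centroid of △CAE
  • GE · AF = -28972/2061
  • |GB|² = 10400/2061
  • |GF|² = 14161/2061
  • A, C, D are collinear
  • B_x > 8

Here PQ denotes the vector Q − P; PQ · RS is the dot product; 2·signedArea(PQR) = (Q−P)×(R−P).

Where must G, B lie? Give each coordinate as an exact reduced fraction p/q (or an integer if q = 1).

1. B_x = 2052/229  [EF ∥ BD ∩ FD ∥ EB]
2. B_y = -599/687  [EF ∥ BD ∩ FD ∥ EB]
   → B = (2052/229, -599/687)
3. G_x = 6632/687  [GE · AF = -28972/2061 ∩ BE · AG = 1936/2061]
4. G_y = 869/687  [GE · AF = -28972/2061 ∩ BE · AG = 1936/2061]
   → G = (6632/687, 869/687)

B = (2052/229, -599/687)
G = (6632/687, 869/687)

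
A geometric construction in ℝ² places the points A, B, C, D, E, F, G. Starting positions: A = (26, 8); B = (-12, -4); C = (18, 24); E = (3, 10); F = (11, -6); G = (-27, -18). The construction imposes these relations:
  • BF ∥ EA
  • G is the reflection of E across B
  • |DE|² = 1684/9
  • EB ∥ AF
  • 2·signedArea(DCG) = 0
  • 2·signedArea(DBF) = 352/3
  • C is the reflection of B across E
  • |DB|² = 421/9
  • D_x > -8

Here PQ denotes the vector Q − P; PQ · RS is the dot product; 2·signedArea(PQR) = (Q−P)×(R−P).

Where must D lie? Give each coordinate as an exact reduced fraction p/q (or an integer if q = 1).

1. D_x = -7  [2·signedArea(DCG) = 0 ∩ 2·signedArea(DBF) = 352/3]
2. D_y = 2/3  [2·signedArea(DCG) = 0 ∩ 2·signedArea(DBF) = 352/3]
   → D = (-7, 2/3)

D = (-7, 2/3)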